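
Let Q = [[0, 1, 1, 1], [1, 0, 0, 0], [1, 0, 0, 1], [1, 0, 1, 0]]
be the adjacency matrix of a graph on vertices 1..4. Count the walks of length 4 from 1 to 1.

The number of length-4 walks from vertex 1 to vertex 1 is entry (1,1) of Q⁴, where Q is the adjacency matrix.
Q² = [[3, 0, 1, 1], [0, 1, 1, 1], [1, 1, 2, 1], [1, 1, 1, 2]]
Q³ = [[2, 3, 4, 4], [3, 0, 1, 1], [4, 1, 2, 3], [4, 1, 3, 2]]
Q⁴ = [[11, 2, 6, 6], [2, 3, 4, 4], [6, 4, 7, 6], [6, 4, 6, 7]]

11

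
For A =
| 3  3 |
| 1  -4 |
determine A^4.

[[147, -93], [-31, 364]]

A^2 = [[12, -3], [-1, 19]]
A^3 = [[33, 48], [16, -79]]
A^4 = [[147, -93], [-31, 364]]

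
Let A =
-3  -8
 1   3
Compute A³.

[[-3, -8], [1, 3]]

A² = I (check: tr A = 0 and det A = -1), so A³ = A since 3 is odd.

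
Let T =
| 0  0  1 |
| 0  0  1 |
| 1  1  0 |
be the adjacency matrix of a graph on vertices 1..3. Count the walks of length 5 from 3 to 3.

0

The number of length-5 walks from vertex 3 to vertex 3 is entry (3,3) of T⁵, where T is the adjacency matrix.
T² = [[1, 1, 0], [1, 1, 0], [0, 0, 2]]
T³ = [[0, 0, 2], [0, 0, 2], [2, 2, 0]]
T⁴ = [[2, 2, 0], [2, 2, 0], [0, 0, 4]]
T⁵ = [[0, 0, 4], [0, 0, 4], [4, 4, 0]]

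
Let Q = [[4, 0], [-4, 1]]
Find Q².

[[16, 0], [-20, 1]]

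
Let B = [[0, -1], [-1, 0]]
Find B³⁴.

B² = I (check: tr B = 0 and det B = -1), so B³⁴ = I since 34 is even.

[[1, 0], [0, 1]]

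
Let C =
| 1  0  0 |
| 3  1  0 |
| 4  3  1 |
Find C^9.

[[1, 0, 0], [27, 1, 0], [360, 27, 1]]

C = I + N where N = [[0, 0, 0], [3, 0, 0], [4, 3, 0]] is strictly lower-triangular, so N^3 = 0.
(I + N)^9 = I + 9·N + 36·N^2 = [[1, 0, 0], [27, 1, 0], [360, 27, 1]].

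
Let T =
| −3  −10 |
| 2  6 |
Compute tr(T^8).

257

tr T = 3 and det T = 2, so the characteristic polynomial is λ² − (3)λ + (2) with roots 2 and 1.
Eigenvectors give P = [[−2, 5], [1, −2]] with P⁻¹ = [[2, 5], [1, 2]], and T = P·diag(2, 1)·P⁻¹.
Then T^8 = P·diag(256, 1)·P⁻¹ = [[−512, 5], [256, −2]] · [[2, 5], [1, 2]] = [[−1019, −2550], [510, 1276]].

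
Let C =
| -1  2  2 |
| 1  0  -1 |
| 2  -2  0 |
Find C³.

[[-21, 22, 20], [11, -10, -10], [20, -20, -12]]

C² = [[7, -6, -4], [-3, 4, 2], [-4, 4, 6]]
C³ = [[-21, 22, 20], [11, -10, -10], [20, -20, -12]]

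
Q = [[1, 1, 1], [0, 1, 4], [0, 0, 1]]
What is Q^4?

[[1, 4, 28], [0, 1, 16], [0, 0, 1]]

Q = I + N where N = [[0, 1, 1], [0, 0, 4], [0, 0, 0]] is strictly upper-triangular, so N^3 = 0.
(I + N)^4 = I + 4·N + 6·N^2 = [[1, 4, 28], [0, 1, 16], [0, 0, 1]].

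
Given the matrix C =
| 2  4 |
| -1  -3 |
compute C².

[[0, -4], [1, 5]]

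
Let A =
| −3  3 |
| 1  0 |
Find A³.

[[−45, 36], [12, −9]]

A² = [[12, −9], [−3, 3]]
A³ = [[−45, 36], [12, −9]]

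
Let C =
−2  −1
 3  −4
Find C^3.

C^2 = [[1, 6], [−18, 13]]
C^3 = [[16, −25], [75, −34]]

[[16, −25], [75, −34]]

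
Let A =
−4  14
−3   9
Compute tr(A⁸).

tr A = 5 and det A = 6, so the characteristic polynomial is λ² − (5)λ + (6) with roots 3 and 2.
Eigenvectors give P = [[2, 7], [1, 3]] with P⁻¹ = [[−3, 7], [1, −2]], and A = P·diag(3, 2)·P⁻¹.
Then A⁸ = P·diag(6561, 256)·P⁻¹ = [[13122, 1792], [6561, 768]] · [[−3, 7], [1, −2]] = [[−37574, 88270], [−18915, 44391]].

6817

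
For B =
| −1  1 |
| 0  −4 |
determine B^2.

[[1, −5], [0, 16]]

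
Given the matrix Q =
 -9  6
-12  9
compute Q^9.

[[-59049, 39366], [-78732, 59049]]

tr Q = 0 and det Q = -9, so the characteristic polynomial is λ² − (0)λ + (-9) with roots 3 and -3.
Eigenvectors give P = [[1, -1], [2, -1]] with P⁻¹ = [[-1, 1], [-2, 1]], and Q = P·diag(3, -3)·P⁻¹.
Then Q^9 = P·diag(19683, -19683)·P⁻¹ = [[19683, 19683], [39366, 19683]] · [[-1, 1], [-2, 1]] = [[-59049, 39366], [-78732, 59049]].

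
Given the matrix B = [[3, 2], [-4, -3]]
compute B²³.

B² = I (check: tr B = 0 and det B = -1), so B²³ = B since 23 is odd.

[[3, 2], [-4, -3]]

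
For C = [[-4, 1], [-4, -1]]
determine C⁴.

C² = [[12, -5], [20, -3]]
C³ = [[-28, 17], [-68, 23]]
C⁴ = [[44, -45], [180, -91]]

[[44, -45], [180, -91]]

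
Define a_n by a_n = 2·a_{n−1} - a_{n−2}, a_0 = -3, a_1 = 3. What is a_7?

With companion matrix C = [[2, -1], [1, 0]], [a_n, a_{n−1}]ᵀ = C·[a_{n−1}, a_{n−2}]ᵀ, so [a_7, a_6]ᵀ = C^6·[a_1, a_0]ᵀ.
C^6 = [[7, -6], [6, -5]], giving [a_7, a_6]ᵀ = [[39], [33]].

39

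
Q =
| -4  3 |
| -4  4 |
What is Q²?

[[4, 0], [0, 4]]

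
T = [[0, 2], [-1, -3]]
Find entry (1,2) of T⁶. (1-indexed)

-126

tr T = -3 and det T = 2, so the characteristic polynomial is λ² − (-3)λ + (2) with roots -1 and -2.
Eigenvectors give P = [[2, 1], [-1, -1]] with P⁻¹ = [[1, 1], [-1, -2]], and T = P·diag(-1, -2)·P⁻¹.
Then T⁶ = P·diag(1, 64)·P⁻¹ = [[2, 64], [-1, -64]] · [[1, 1], [-1, -2]] = [[-62, -126], [63, 127]].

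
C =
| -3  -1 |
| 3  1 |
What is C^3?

C^2 = [[6, 2], [-6, -2]]
C^3 = [[-12, -4], [12, 4]]

[[-12, -4], [12, 4]]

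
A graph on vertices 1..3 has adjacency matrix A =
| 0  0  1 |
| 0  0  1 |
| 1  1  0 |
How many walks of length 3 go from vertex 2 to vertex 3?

The number of length-3 walks from vertex 2 to vertex 3 is entry (2,3) of A³, where A is the adjacency matrix.
A² = [[1, 1, 0], [1, 1, 0], [0, 0, 2]]
A³ = [[0, 0, 2], [0, 0, 2], [2, 2, 0]]

2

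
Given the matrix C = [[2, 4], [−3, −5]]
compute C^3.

tr C = −3 and det C = 2, so the characteristic polynomial is λ² − (−3)λ + (2) with roots −2 and −1.
Eigenvectors give P = [[1, −4], [−1, 3]] with P⁻¹ = [[−3, −4], [−1, −1]], and C = P·diag(−2, −1)·P⁻¹.
Then C^3 = P·diag(−8, −1)·P⁻¹ = [[−8, 4], [8, −3]] · [[−3, −4], [−1, −1]] = [[20, 28], [−21, −29]].

[[20, 28], [−21, −29]]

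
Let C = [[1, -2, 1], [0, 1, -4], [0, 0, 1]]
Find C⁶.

C = I + N where N = [[0, -2, 1], [0, 0, -4], [0, 0, 0]] is strictly upper-triangular, so N³ = 0.
(I + N)⁶ = I + 6·N + 15·N² = [[1, -12, 126], [0, 1, -24], [0, 0, 1]].

[[1, -12, 126], [0, 1, -24], [0, 0, 1]]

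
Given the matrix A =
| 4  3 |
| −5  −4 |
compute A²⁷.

A² = I (check: tr A = 0 and det A = −1), so A²⁷ = A since 27 is odd.

[[4, 3], [−5, −4]]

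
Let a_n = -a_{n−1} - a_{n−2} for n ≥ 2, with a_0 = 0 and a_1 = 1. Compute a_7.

With companion matrix A = [[-1, -1], [1, 0]], [a_n, a_{n−1}]ᵀ = A·[a_{n−1}, a_{n−2}]ᵀ, so [a_7, a_6]ᵀ = A^6·[a_1, a_0]ᵀ.
A^6 = [[1, 0], [0, 1]], giving [a_7, a_6]ᵀ = [[1], [0]].

1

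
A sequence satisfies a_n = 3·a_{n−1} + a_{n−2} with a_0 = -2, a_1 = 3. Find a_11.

With companion matrix B = [[3, 1], [1, 0]], [a_n, a_{n−1}]ᵀ = B·[a_{n−1}, a_{n−2}]ᵀ, so [a_11, a_10]ᵀ = B^10·[a_1, a_0]ᵀ.
B^10 = [[141481, 42837], [42837, 12970]], giving [a_11, a_10]ᵀ = [[338769], [102571]].

338769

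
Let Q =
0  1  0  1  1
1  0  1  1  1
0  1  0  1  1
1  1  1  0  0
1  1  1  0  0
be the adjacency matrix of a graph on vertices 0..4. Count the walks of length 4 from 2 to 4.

16

The number of length-4 walks from vertex 2 to vertex 4 is entry (2,4) of Q^4, where Q is the adjacency matrix.
Q^2 = [[3, 2, 3, 1, 1], [2, 4, 2, 2, 2], [3, 2, 3, 1, 1], [1, 2, 1, 3, 3], [1, 2, 1, 3, 3]]
Q^3 = [[4, 8, 4, 8, 8], [8, 8, 8, 8, 8], [4, 8, 4, 8, 8], [8, 8, 8, 4, 4], [8, 8, 8, 4, 4]]
Q^4 = [[24, 24, 24, 16, 16], [24, 32, 24, 24, 24], [24, 24, 24, 16, 16], [16, 24, 16, 24, 24], [16, 24, 16, 24, 24]]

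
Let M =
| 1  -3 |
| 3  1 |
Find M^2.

[[-8, -6], [6, -8]]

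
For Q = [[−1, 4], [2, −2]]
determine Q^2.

[[9, −12], [−6, 12]]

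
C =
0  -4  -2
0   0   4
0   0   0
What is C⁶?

[[0, 0, 0], [0, 0, 0], [0, 0, 0]]

C is strictly triangular, hence nilpotent: C³ = 0, so C⁶ = 0.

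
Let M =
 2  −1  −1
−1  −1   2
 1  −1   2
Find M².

[[4, 0, −6], [1, 0, 3], [5, −2, 1]]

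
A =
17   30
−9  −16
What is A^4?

[[91, 150], [−45, −74]]

tr A = 1 and det A = −2, so the characteristic polynomial is λ² − (1)λ + (−2) with roots 2 and −1.
Eigenvectors give P = [[2, −5], [−1, 3]] with P⁻¹ = [[3, 5], [1, 2]], and A = P·diag(2, −1)·P⁻¹.
Then A^4 = P·diag(16, 1)·P⁻¹ = [[32, −5], [−16, 3]] · [[3, 5], [1, 2]] = [[91, 150], [−45, −74]].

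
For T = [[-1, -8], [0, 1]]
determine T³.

[[-1, -8], [0, 1]]

T² = I (check: tr T = 0 and det T = -1), so T³ = T since 3 is odd.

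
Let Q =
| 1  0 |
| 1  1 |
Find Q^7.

Q = I + N where N = [[0, 0], [1, 0]] is strictly lower-triangular, so N^2 = 0.
(I + N)^7 = I + 7·N = [[1, 0], [7, 1]].

[[1, 0], [7, 1]]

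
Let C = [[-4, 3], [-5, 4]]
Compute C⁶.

C² = I (check: tr C = 0 and det C = -1), so C⁶ = I since 6 is even.

[[1, 0], [0, 1]]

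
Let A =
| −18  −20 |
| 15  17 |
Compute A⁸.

tr A = −1 and det A = −6, so the characteristic polynomial is λ² − (−1)λ + (−6) with roots −3 and 2.
Eigenvectors give P = [[4, −1], [−3, 1]] with P⁻¹ = [[1, 1], [3, 4]], and A = P·diag(−3, 2)·P⁻¹.
Then A⁸ = P·diag(6561, 256)·P⁻¹ = [[26244, −256], [−19683, 256]] · [[1, 1], [3, 4]] = [[25476, 25220], [−18915, −18659]].

[[25476, 25220], [−18915, −18659]]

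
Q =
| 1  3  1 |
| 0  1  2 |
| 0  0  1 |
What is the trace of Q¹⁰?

Q = I + N where N = [[0, 3, 1], [0, 0, 2], [0, 0, 0]] is strictly upper-triangular, so N³ = 0.
(I + N)¹⁰ = I + 10·N + 45·N² = [[1, 30, 280], [0, 1, 20], [0, 0, 1]].

3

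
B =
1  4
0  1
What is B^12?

B = I + N where N = [[0, 4], [0, 0]] is strictly upper-triangular, so N^2 = 0.
(I + N)^12 = I + 12·N = [[1, 48], [0, 1]].

[[1, 48], [0, 1]]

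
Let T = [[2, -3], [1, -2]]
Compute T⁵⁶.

[[1, 0], [0, 1]]

T² = I (check: tr T = 0 and det T = -1), so T⁵⁶ = I since 56 is even.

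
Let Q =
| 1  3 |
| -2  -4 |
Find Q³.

[[13, 21], [-14, -22]]

tr Q = -3 and det Q = 2, so the characteristic polynomial is λ² − (-3)λ + (2) with roots -2 and -1.
Eigenvectors give P = [[1, 3], [-1, -2]] with P⁻¹ = [[-2, -3], [1, 1]], and Q = P·diag(-2, -1)·P⁻¹.
Then Q³ = P·diag(-8, -1)·P⁻¹ = [[-8, -3], [8, 2]] · [[-2, -3], [1, 1]] = [[13, 21], [-14, -22]].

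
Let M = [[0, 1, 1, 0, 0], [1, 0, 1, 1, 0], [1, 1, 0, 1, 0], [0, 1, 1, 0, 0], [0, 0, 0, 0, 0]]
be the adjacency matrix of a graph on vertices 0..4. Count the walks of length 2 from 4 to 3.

0

The number of length-2 walks from vertex 4 to vertex 3 is entry (4,3) of M^2, where M is the adjacency matrix.
M^2 = [[2, 1, 1, 2, 0], [1, 3, 2, 1, 0], [1, 2, 3, 1, 0], [2, 1, 1, 2, 0], [0, 0, 0, 0, 0]]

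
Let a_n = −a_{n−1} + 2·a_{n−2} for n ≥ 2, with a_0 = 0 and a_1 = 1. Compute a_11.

With companion matrix C = [[−1, 2], [1, 0]], [a_n, a_{n−1}]ᵀ = C·[a_{n−1}, a_{n−2}]ᵀ, so [a_11, a_10]ᵀ = C^10·[a_1, a_0]ᵀ.
C^10 = [[683, −682], [−341, 342]], giving [a_11, a_10]ᵀ = [[683], [−341]].

683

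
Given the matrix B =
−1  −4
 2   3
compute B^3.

B^2 = [[−7, −8], [4, 1]]
B^3 = [[−9, 4], [−2, −13]]

[[−9, 4], [−2, −13]]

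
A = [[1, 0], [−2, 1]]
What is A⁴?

A = I + N where N = [[0, 0], [−2, 0]] is strictly lower-triangular, so N² = 0.
(I + N)⁴ = I + 4·N = [[1, 0], [−8, 1]].

[[1, 0], [−8, 1]]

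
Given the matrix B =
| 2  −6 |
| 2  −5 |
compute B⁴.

tr B = −3 and det B = 2, so the characteristic polynomial is λ² − (−3)λ + (2) with roots −2 and −1.
Eigenvectors give P = [[3, 2], [2, 1]] with P⁻¹ = [[−1, 2], [2, −3]], and B = P·diag(−2, −1)·P⁻¹.
Then B⁴ = P·diag(16, 1)·P⁻¹ = [[48, 2], [32, 1]] · [[−1, 2], [2, −3]] = [[−44, 90], [−30, 61]].

[[−44, 90], [−30, 61]]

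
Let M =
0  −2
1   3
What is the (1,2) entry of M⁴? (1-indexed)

tr M = 3 and det M = 2, so the characteristic polynomial is λ² − (3)λ + (2) with roots 1 and 2.
Eigenvectors give P = [[2, −1], [−1, 1]] with P⁻¹ = [[1, 1], [1, 2]], and M = P·diag(1, 2)·P⁻¹.
Then M⁴ = P·diag(1, 16)·P⁻¹ = [[2, −16], [−1, 16]] · [[1, 1], [1, 2]] = [[−14, −30], [15, 31]].

−30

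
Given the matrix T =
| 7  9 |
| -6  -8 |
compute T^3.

[[19, 27], [-18, -26]]

tr T = -1 and det T = -2, so the characteristic polynomial is λ² − (-1)λ + (-2) with roots 1 and -2.
Eigenvectors give P = [[3, 1], [-2, -1]] with P⁻¹ = [[1, 1], [-2, -3]], and T = P·diag(1, -2)·P⁻¹.
Then T^3 = P·diag(1, -8)·P⁻¹ = [[3, -8], [-2, 8]] · [[1, 1], [-2, -3]] = [[19, 27], [-18, -26]].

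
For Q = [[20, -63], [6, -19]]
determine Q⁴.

tr Q = 1 and det Q = -2, so the characteristic polynomial is λ² − (1)λ + (-2) with roots -1 and 2.
Eigenvectors give P = [[3, 7], [1, 2]] with P⁻¹ = [[-2, 7], [1, -3]], and Q = P·diag(-1, 2)·P⁻¹.
Then Q⁴ = P·diag(1, 16)·P⁻¹ = [[3, 112], [1, 32]] · [[-2, 7], [1, -3]] = [[106, -315], [30, -89]].

[[106, -315], [30, -89]]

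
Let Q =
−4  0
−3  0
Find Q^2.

[[16, 0], [12, 0]]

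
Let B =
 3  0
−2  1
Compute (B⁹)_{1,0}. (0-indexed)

tr B = 4 and det B = 3, so the characteristic polynomial is λ² − (4)λ + (3) with roots 1 and 3.
Eigenvectors give P = [[0, −1], [1, 1]] with P⁻¹ = [[1, 1], [−1, 0]], and B = P·diag(1, 3)·P⁻¹.
Then B⁹ = P·diag(1, 19683)·P⁻¹ = [[0, −19683], [1, 19683]] · [[1, 1], [−1, 0]] = [[19683, 0], [−19682, 1]].

−19682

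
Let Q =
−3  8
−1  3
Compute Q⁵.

Q² = I (check: tr Q = 0 and det Q = −1), so Q⁵ = Q since 5 is odd.

[[−3, 8], [−1, 3]]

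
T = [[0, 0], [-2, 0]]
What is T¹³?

[[0, 0], [0, 0]]

T is strictly triangular, hence nilpotent: T² = 0, so T¹³ = 0.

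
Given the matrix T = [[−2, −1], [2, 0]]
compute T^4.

T^2 = [[2, 2], [−4, −2]]
T^3 = [[0, −2], [4, 4]]
T^4 = [[−4, 0], [0, −4]]

[[−4, 0], [0, −4]]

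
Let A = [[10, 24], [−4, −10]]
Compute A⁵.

[[160, 384], [−64, −160]]

tr A = 0 and det A = −4, so the characteristic polynomial is λ² − (0)λ + (−4) with roots 2 and −2.
Eigenvectors give P = [[3, 2], [−1, −1]] with P⁻¹ = [[1, 2], [−1, −3]], and A = P·diag(2, −2)·P⁻¹.
Then A⁵ = P·diag(32, −32)·P⁻¹ = [[96, −64], [−32, 32]] · [[1, 2], [−1, −3]] = [[160, 384], [−64, −160]].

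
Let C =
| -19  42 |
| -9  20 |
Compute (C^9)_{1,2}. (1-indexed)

7182

tr C = 1 and det C = -2, so the characteristic polynomial is λ² − (1)λ + (-2) with roots -1 and 2.
Eigenvectors give P = [[-7, 2], [-3, 1]] with P⁻¹ = [[-1, 2], [-3, 7]], and C = P·diag(-1, 2)·P⁻¹.
Then C^9 = P·diag(-1, 512)·P⁻¹ = [[7, 1024], [3, 512]] · [[-1, 2], [-3, 7]] = [[-3079, 7182], [-1539, 3590]].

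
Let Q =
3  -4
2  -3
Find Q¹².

[[1, 0], [0, 1]]

Q² = I (check: tr Q = 0 and det Q = -1), so Q¹² = I since 12 is even.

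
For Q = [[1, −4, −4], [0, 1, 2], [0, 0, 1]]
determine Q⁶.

[[1, −24, −144], [0, 1, 12], [0, 0, 1]]

Q = I + N where N = [[0, −4, −4], [0, 0, 2], [0, 0, 0]] is strictly upper-triangular, so N³ = 0.
(I + N)⁶ = I + 6·N + 15·N² = [[1, −24, −144], [0, 1, 12], [0, 0, 1]].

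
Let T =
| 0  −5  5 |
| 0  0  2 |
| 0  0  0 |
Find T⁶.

T is strictly triangular, hence nilpotent: T³ = 0, so T⁶ = 0.

[[0, 0, 0], [0, 0, 0], [0, 0, 0]]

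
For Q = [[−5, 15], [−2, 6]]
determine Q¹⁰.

[[−5, 15], [−2, 6]]

Q² = Q (a projection; rank 1, trace 1), so Q¹⁰ = Q.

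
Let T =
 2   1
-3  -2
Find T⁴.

[[1, 0], [0, 1]]

T² = I (check: tr T = 0 and det T = -1), so T⁴ = I since 4 is even.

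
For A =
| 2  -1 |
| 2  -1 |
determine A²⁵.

[[2, -1], [2, -1]]

A² = A (a projection; rank 1, trace 1), so A²⁵ = A.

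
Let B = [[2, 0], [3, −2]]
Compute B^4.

[[16, 0], [0, 16]]

B^2 = [[4, 0], [0, 4]]
B^3 = [[8, 0], [12, −8]]
B^4 = [[16, 0], [0, 16]]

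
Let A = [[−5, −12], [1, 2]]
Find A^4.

tr A = −3 and det A = 2, so the characteristic polynomial is λ² − (−3)λ + (2) with roots −2 and −1.
Eigenvectors give P = [[4, 3], [−1, −1]] with P⁻¹ = [[1, 3], [−1, −4]], and A = P·diag(−2, −1)·P⁻¹.
Then A^4 = P·diag(16, 1)·P⁻¹ = [[64, 3], [−16, −1]] · [[1, 3], [−1, −4]] = [[61, 180], [−15, −44]].

[[61, 180], [−15, −44]]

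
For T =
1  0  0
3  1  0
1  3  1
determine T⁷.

T = I + N where N = [[0, 0, 0], [3, 0, 0], [1, 3, 0]] is strictly lower-triangular, so N³ = 0.
(I + N)⁷ = I + 7·N + 21·N² = [[1, 0, 0], [21, 1, 0], [196, 21, 1]].

[[1, 0, 0], [21, 1, 0], [196, 21, 1]]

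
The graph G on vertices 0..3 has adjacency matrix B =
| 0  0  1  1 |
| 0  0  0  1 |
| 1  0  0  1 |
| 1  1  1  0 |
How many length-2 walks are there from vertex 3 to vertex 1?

The number of length-2 walks from vertex 3 to vertex 1 is entry (3,1) of B², where B is the adjacency matrix.
B² = [[2, 1, 1, 1], [1, 1, 1, 0], [1, 1, 2, 1], [1, 0, 1, 3]]

0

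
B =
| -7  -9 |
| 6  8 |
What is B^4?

tr B = 1 and det B = -2, so the characteristic polynomial is λ² − (1)λ + (-2) with roots -1 and 2.
Eigenvectors give P = [[-3, -1], [2, 1]] with P⁻¹ = [[-1, -1], [2, 3]], and B = P·diag(-1, 2)·P⁻¹.
Then B^4 = P·diag(1, 16)·P⁻¹ = [[-3, -16], [2, 16]] · [[-1, -1], [2, 3]] = [[-29, -45], [30, 46]].

[[-29, -45], [30, 46]]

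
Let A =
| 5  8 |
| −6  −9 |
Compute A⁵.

[[725, 968], [−726, −969]]

tr A = −4 and det A = 3, so the characteristic polynomial is λ² − (−4)λ + (3) with roots −3 and −1.
Eigenvectors give P = [[1, −4], [−1, 3]] with P⁻¹ = [[−3, −4], [−1, −1]], and A = P·diag(−3, −1)·P⁻¹.
Then A⁵ = P·diag(−243, −1)·P⁻¹ = [[−243, 4], [243, −3]] · [[−3, −4], [−1, −1]] = [[725, 968], [−726, −969]].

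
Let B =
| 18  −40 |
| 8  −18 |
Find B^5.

[[288, −640], [128, −288]]

tr B = 0 and det B = −4, so the characteristic polynomial is λ² − (0)λ + (−4) with roots −2 and 2.
Eigenvectors give P = [[2, −5], [1, −2]] with P⁻¹ = [[−2, 5], [−1, 2]], and B = P·diag(−2, 2)·P⁻¹.
Then B^5 = P·diag(−32, 32)·P⁻¹ = [[−64, −160], [−32, −64]] · [[−2, 5], [−1, 2]] = [[288, −640], [128, −288]].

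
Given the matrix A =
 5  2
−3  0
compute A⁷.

tr A = 5 and det A = 6, so the characteristic polynomial is λ² − (5)λ + (6) with roots 2 and 3.
Eigenvectors give P = [[−2, −1], [3, 1]] with P⁻¹ = [[1, 1], [−3, −2]], and A = P·diag(2, 3)·P⁻¹.
Then A⁷ = P·diag(128, 2187)·P⁻¹ = [[−256, −2187], [384, 2187]] · [[1, 1], [−3, −2]] = [[6305, 4118], [−6177, −3990]].

[[6305, 4118], [−6177, −3990]]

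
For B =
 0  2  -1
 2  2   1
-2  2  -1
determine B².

[[6, 2, 3], [2, 10, -1], [6, -2, 5]]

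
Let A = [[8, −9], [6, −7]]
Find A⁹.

tr A = 1 and det A = −2, so the characteristic polynomial is λ² − (1)λ + (−2) with roots 2 and −1.
Eigenvectors give P = [[3, 1], [2, 1]] with P⁻¹ = [[1, −1], [−2, 3]], and A = P·diag(2, −1)·P⁻¹.
Then A⁹ = P·diag(512, −1)·P⁻¹ = [[1536, −1], [1024, −1]] · [[1, −1], [−2, 3]] = [[1538, −1539], [1026, −1027]].

[[1538, −1539], [1026, −1027]]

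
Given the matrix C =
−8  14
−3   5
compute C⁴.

tr C = −3 and det C = 2, so the characteristic polynomial is λ² − (−3)λ + (2) with roots −1 and −2.
Eigenvectors give P = [[−2, 7], [−1, 3]] with P⁻¹ = [[3, −7], [1, −2]], and C = P·diag(−1, −2)·P⁻¹.
Then C⁴ = P·diag(1, 16)·P⁻¹ = [[−2, 112], [−1, 48]] · [[3, −7], [1, −2]] = [[106, −210], [45, −89]].

[[106, −210], [45, −89]]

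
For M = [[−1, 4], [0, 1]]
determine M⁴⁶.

M² = I (check: tr M = 0 and det M = −1), so M⁴⁶ = I since 46 is even.

[[1, 0], [0, 1]]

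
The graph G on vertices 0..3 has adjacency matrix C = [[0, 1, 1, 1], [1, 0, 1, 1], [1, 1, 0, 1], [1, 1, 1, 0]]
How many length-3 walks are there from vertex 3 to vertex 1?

The number of length-3 walks from vertex 3 to vertex 1 is entry (3,1) of C³, where C is the adjacency matrix.
C² = [[3, 2, 2, 2], [2, 3, 2, 2], [2, 2, 3, 2], [2, 2, 2, 3]]
C³ = [[6, 7, 7, 7], [7, 6, 7, 7], [7, 7, 6, 7], [7, 7, 7, 6]]

7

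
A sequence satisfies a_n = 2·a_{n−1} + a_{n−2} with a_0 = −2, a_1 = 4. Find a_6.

222

With companion matrix Q = [[2, 1], [1, 0]], [a_n, a_{n−1}]ᵀ = Q·[a_{n−1}, a_{n−2}]ᵀ, so [a_6, a_5]ᵀ = Q⁵·[a_1, a_0]ᵀ.
Q⁵ = [[70, 29], [29, 12]], giving [a_6, a_5]ᵀ = [[222], [92]].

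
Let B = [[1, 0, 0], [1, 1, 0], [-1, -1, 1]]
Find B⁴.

[[1, 0, 0], [4, 1, 0], [-10, -4, 1]]

B = I + N where N = [[0, 0, 0], [1, 0, 0], [-1, -1, 0]] is strictly lower-triangular, so N³ = 0.
(I + N)⁴ = I + 4·N + 6·N² = [[1, 0, 0], [4, 1, 0], [-10, -4, 1]].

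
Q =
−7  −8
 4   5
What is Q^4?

tr Q = −2 and det Q = −3, so the characteristic polynomial is λ² − (−2)λ + (−3) with roots −3 and 1.
Eigenvectors give P = [[−2, −1], [1, 1]] with P⁻¹ = [[−1, −1], [1, 2]], and Q = P·diag(−3, 1)·P⁻¹.
Then Q^4 = P·diag(81, 1)·P⁻¹ = [[−162, −1], [81, 1]] · [[−1, −1], [1, 2]] = [[161, 160], [−80, −79]].

[[161, 160], [−80, −79]]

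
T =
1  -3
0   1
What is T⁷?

[[1, -21], [0, 1]]

T = I + N where N = [[0, -3], [0, 0]] is strictly upper-triangular, so N² = 0.
(I + N)⁷ = I + 7·N = [[1, -21], [0, 1]].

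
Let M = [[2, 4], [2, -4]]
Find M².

[[12, -8], [-4, 24]]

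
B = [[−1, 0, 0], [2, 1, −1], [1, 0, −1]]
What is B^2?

[[1, 0, 0], [−1, 1, 0], [−2, 0, 1]]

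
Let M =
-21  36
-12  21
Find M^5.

[[-1701, 2916], [-972, 1701]]

tr M = 0 and det M = -9, so the characteristic polynomial is λ² − (0)λ + (-9) with roots -3 and 3.
Eigenvectors give P = [[2, -3], [1, -2]] with P⁻¹ = [[2, -3], [1, -2]], and M = P·diag(-3, 3)·P⁻¹.
Then M^5 = P·diag(-243, 243)·P⁻¹ = [[-486, -729], [-243, -486]] · [[2, -3], [1, -2]] = [[-1701, 2916], [-972, 1701]].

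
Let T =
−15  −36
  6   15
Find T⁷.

tr T = 0 and det T = −9, so the characteristic polynomial is λ² − (0)λ + (−9) with roots 3 and −3.
Eigenvectors give P = [[2, −3], [−1, 1]] with P⁻¹ = [[−1, −3], [−1, −2]], and T = P·diag(3, −3)·P⁻¹.
Then T⁷ = P·diag(2187, −2187)·P⁻¹ = [[4374, 6561], [−2187, −2187]] · [[−1, −3], [−1, −2]] = [[−10935, −26244], [4374, 10935]].

[[−10935, −26244], [4374, 10935]]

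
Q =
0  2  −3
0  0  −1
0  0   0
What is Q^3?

[[0, 0, 0], [0, 0, 0], [0, 0, 0]]

Q is strictly triangular, hence nilpotent: Q^3 = 0, so Q^3 = 0.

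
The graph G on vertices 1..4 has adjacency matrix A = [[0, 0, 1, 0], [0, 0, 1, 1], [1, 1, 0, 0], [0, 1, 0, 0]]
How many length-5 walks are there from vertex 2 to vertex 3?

The number of length-5 walks from vertex 2 to vertex 3 is entry (2,3) of A⁵, where A is the adjacency matrix.
A² = [[1, 1, 0, 0], [1, 2, 0, 0], [0, 0, 2, 1], [0, 0, 1, 1]]
A³ = [[0, 0, 2, 1], [0, 0, 3, 2], [2, 3, 0, 0], [1, 2, 0, 0]]
A⁴ = [[2, 3, 0, 0], [3, 5, 0, 0], [0, 0, 5, 3], [0, 0, 3, 2]]
A⁵ = [[0, 0, 5, 3], [0, 0, 8, 5], [5, 8, 0, 0], [3, 5, 0, 0]]

8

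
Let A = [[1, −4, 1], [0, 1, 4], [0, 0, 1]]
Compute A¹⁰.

[[1, −40, −710], [0, 1, 40], [0, 0, 1]]

A = I + N where N = [[0, −4, 1], [0, 0, 4], [0, 0, 0]] is strictly upper-triangular, so N³ = 0.
(I + N)¹⁰ = I + 10·N + 45·N² = [[1, −40, −710], [0, 1, 40], [0, 0, 1]].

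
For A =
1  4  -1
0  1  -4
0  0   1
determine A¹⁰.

A = I + N where N = [[0, 4, -1], [0, 0, -4], [0, 0, 0]] is strictly upper-triangular, so N³ = 0.
(I + N)¹⁰ = I + 10·N + 45·N² = [[1, 40, -730], [0, 1, -40], [0, 0, 1]].

[[1, 40, -730], [0, 1, -40], [0, 0, 1]]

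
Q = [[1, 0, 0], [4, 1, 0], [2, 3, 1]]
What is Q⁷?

[[1, 0, 0], [28, 1, 0], [266, 21, 1]]

Q = I + N where N = [[0, 0, 0], [4, 0, 0], [2, 3, 0]] is strictly lower-triangular, so N³ = 0.
(I + N)⁷ = I + 7·N + 21·N² = [[1, 0, 0], [28, 1, 0], [266, 21, 1]].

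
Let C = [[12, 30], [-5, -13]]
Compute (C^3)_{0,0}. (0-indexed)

78

tr C = -1 and det C = -6, so the characteristic polynomial is λ² − (-1)λ + (-6) with roots 2 and -3.
Eigenvectors give P = [[-3, -2], [1, 1]] with P⁻¹ = [[-1, -2], [1, 3]], and C = P·diag(2, -3)·P⁻¹.
Then C^3 = P·diag(8, -27)·P⁻¹ = [[-24, 54], [8, -27]] · [[-1, -2], [1, 3]] = [[78, 210], [-35, -97]].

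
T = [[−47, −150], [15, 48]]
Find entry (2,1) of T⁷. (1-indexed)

6945

tr T = 1 and det T = −6, so the characteristic polynomial is λ² − (1)λ + (−6) with roots −2 and 3.
Eigenvectors give P = [[−10, −3], [3, 1]] with P⁻¹ = [[−1, −3], [3, 10]], and T = P·diag(−2, 3)·P⁻¹.
Then T⁷ = P·diag(−128, 2187)·P⁻¹ = [[1280, −6561], [−384, 2187]] · [[−1, −3], [3, 10]] = [[−20963, −69450], [6945, 23022]].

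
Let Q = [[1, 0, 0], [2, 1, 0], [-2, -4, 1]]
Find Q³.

[[1, 0, 0], [6, 1, 0], [-30, -12, 1]]

Q = I + N where N = [[0, 0, 0], [2, 0, 0], [-2, -4, 0]] is strictly lower-triangular, so N³ = 0.
(I + N)³ = I + 3·N + 3·N² = [[1, 0, 0], [6, 1, 0], [-30, -12, 1]].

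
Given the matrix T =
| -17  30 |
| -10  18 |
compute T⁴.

tr T = 1 and det T = -6, so the characteristic polynomial is λ² − (1)λ + (-6) with roots 3 and -2.
Eigenvectors give P = [[-3, 2], [-2, 1]] with P⁻¹ = [[1, -2], [2, -3]], and T = P·diag(3, -2)·P⁻¹.
Then T⁴ = P·diag(81, 16)·P⁻¹ = [[-243, 32], [-162, 16]] · [[1, -2], [2, -3]] = [[-179, 390], [-130, 276]].

[[-179, 390], [-130, 276]]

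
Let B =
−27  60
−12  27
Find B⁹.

tr B = 0 and det B = −9, so the characteristic polynomial is λ² − (0)λ + (−9) with roots 3 and −3.
Eigenvectors give P = [[2, −5], [1, −2]] with P⁻¹ = [[−2, 5], [−1, 2]], and B = P·diag(3, −3)·P⁻¹.
Then B⁹ = P·diag(19683, −19683)·P⁻¹ = [[39366, 98415], [19683, 39366]] · [[−2, 5], [−1, 2]] = [[−177147, 393660], [−78732, 177147]].

[[−177147, 393660], [−78732, 177147]]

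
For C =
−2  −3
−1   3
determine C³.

[[−11, −30], [−10, 39]]

C² = [[7, −3], [−1, 12]]
C³ = [[−11, −30], [−10, 39]]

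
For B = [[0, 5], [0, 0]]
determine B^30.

[[0, 0], [0, 0]]

B is strictly triangular, hence nilpotent: B^2 = 0, so B^30 = 0.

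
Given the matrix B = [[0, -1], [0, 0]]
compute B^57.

B is strictly triangular, hence nilpotent: B^2 = 0, so B^57 = 0.

[[0, 0], [0, 0]]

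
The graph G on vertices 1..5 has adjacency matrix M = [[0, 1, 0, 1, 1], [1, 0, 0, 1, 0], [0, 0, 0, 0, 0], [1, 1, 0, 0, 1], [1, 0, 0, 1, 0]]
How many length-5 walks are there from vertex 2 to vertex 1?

29

The number of length-5 walks from vertex 2 to vertex 1 is entry (2,1) of M⁵, where M is the adjacency matrix.
M² = [[3, 1, 0, 2, 1], [1, 2, 0, 1, 2], [0, 0, 0, 0, 0], [2, 1, 0, 3, 1], [1, 2, 0, 1, 2]]
M³ = [[4, 5, 0, 5, 5], [5, 2, 0, 5, 2], [0, 0, 0, 0, 0], [5, 5, 0, 4, 5], [5, 2, 0, 5, 2]]
M⁴ = [[15, 9, 0, 14, 9], [9, 10, 0, 9, 10], [0, 0, 0, 0, 0], [14, 9, 0, 15, 9], [9, 10, 0, 9, 10]]
M⁵ = [[32, 29, 0, 33, 29], [29, 18, 0, 29, 18], [0, 0, 0, 0, 0], [33, 29, 0, 32, 29], [29, 18, 0, 29, 18]]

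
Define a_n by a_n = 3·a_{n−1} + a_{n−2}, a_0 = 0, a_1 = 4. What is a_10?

171348

With companion matrix Q = [[3, 1], [1, 0]], [a_n, a_{n−1}]ᵀ = Q·[a_{n−1}, a_{n−2}]ᵀ, so [a_10, a_9]ᵀ = Q^9·[a_1, a_0]ᵀ.
Q^9 = [[42837, 12970], [12970, 3927]], giving [a_10, a_9]ᵀ = [[171348], [51880]].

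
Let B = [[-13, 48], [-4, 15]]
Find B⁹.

[[-59053, 236208], [-19684, 78735]]

tr B = 2 and det B = -3, so the characteristic polynomial is λ² − (2)λ + (-3) with roots 3 and -1.
Eigenvectors give P = [[3, 4], [1, 1]] with P⁻¹ = [[-1, 4], [1, -3]], and B = P·diag(3, -1)·P⁻¹.
Then B⁹ = P·diag(19683, -1)·P⁻¹ = [[59049, -4], [19683, -1]] · [[-1, 4], [1, -3]] = [[-59053, 236208], [-19684, 78735]].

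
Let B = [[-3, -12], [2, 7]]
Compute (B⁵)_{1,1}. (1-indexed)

tr B = 4 and det B = 3, so the characteristic polynomial is λ² − (4)λ + (3) with roots 1 and 3.
Eigenvectors give P = [[3, -2], [-1, 1]] with P⁻¹ = [[1, 2], [1, 3]], and B = P·diag(1, 3)·P⁻¹.
Then B⁵ = P·diag(1, 243)·P⁻¹ = [[3, -486], [-1, 243]] · [[1, 2], [1, 3]] = [[-483, -1452], [242, 727]].

-483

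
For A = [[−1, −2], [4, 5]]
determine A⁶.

tr A = 4 and det A = 3, so the characteristic polynomial is λ² − (4)λ + (3) with roots 1 and 3.
Eigenvectors give P = [[−1, −1], [1, 2]] with P⁻¹ = [[−2, −1], [1, 1]], and A = P·diag(1, 3)·P⁻¹.
Then A⁶ = P·diag(1, 729)·P⁻¹ = [[−1, −729], [1, 1458]] · [[−2, −1], [1, 1]] = [[−727, −728], [1456, 1457]].

[[−727, −728], [1456, 1457]]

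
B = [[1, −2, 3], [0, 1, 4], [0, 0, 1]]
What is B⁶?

[[1, −12, −102], [0, 1, 24], [0, 0, 1]]

B = I + N where N = [[0, −2, 3], [0, 0, 4], [0, 0, 0]] is strictly upper-triangular, so N³ = 0.
(I + N)⁶ = I + 6·N + 15·N² = [[1, −12, −102], [0, 1, 24], [0, 0, 1]].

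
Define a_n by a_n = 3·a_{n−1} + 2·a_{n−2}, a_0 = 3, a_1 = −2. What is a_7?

With companion matrix Q = [[3, 2], [1, 0]], [a_n, a_{n−1}]ᵀ = Q·[a_{n−1}, a_{n−2}]ᵀ, so [a_7, a_6]ᵀ = Q⁶·[a_1, a_0]ᵀ.
Q⁶ = [[1763, 990], [495, 278]], giving [a_7, a_6]ᵀ = [[−556], [−156]].

−556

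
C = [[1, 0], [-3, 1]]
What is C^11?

C = I + N where N = [[0, 0], [-3, 0]] is strictly lower-triangular, so N^2 = 0.
(I + N)^11 = I + 11·N = [[1, 0], [-33, 1]].

[[1, 0], [-33, 1]]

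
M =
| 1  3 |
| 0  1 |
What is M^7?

M = I + N where N = [[0, 3], [0, 0]] is strictly upper-triangular, so N^2 = 0.
(I + N)^7 = I + 7·N = [[1, 21], [0, 1]].

[[1, 21], [0, 1]]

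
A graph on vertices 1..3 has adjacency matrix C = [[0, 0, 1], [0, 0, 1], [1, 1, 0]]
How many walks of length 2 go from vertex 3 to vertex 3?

2

The number of length-2 walks from vertex 3 to vertex 3 is entry (3,3) of C², where C is the adjacency matrix.
C² = [[1, 1, 0], [1, 1, 0], [0, 0, 2]]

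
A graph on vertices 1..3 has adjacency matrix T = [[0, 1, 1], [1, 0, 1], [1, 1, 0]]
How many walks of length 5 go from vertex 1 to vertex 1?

The number of length-5 walks from vertex 1 to vertex 1 is entry (1,1) of T⁵, where T is the adjacency matrix.
T² = [[2, 1, 1], [1, 2, 1], [1, 1, 2]]
T³ = [[2, 3, 3], [3, 2, 3], [3, 3, 2]]
T⁴ = [[6, 5, 5], [5, 6, 5], [5, 5, 6]]
T⁵ = [[10, 11, 11], [11, 10, 11], [11, 11, 10]]

10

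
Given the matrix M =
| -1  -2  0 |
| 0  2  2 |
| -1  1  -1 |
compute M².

[[1, -2, -4], [-2, 6, 2], [2, 3, 3]]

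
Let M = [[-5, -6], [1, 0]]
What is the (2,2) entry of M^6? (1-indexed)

-1266

tr M = -5 and det M = 6, so the characteristic polynomial is λ² − (-5)λ + (6) with roots -3 and -2.
Eigenvectors give P = [[3, -2], [-1, 1]] with P⁻¹ = [[1, 2], [1, 3]], and M = P·diag(-3, -2)·P⁻¹.
Then M^6 = P·diag(729, 64)·P⁻¹ = [[2187, -128], [-729, 64]] · [[1, 2], [1, 3]] = [[2059, 3990], [-665, -1266]].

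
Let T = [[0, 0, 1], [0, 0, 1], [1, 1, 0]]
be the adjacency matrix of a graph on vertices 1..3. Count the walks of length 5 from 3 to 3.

0

The number of length-5 walks from vertex 3 to vertex 3 is entry (3,3) of T⁵, where T is the adjacency matrix.
T² = [[1, 1, 0], [1, 1, 0], [0, 0, 2]]
T³ = [[0, 0, 2], [0, 0, 2], [2, 2, 0]]
T⁴ = [[2, 2, 0], [2, 2, 0], [0, 0, 4]]
T⁵ = [[0, 0, 4], [0, 0, 4], [4, 4, 0]]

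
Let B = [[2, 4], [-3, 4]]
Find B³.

B² = [[-8, 24], [-18, 4]]
B³ = [[-88, 64], [-48, -56]]

[[-88, 64], [-48, -56]]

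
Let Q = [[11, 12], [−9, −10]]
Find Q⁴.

[[61, 60], [−45, −44]]

tr Q = 1 and det Q = −2, so the characteristic polynomial is λ² − (1)λ + (−2) with roots −1 and 2.
Eigenvectors give P = [[−1, −4], [1, 3]] with P⁻¹ = [[3, 4], [−1, −1]], and Q = P·diag(−1, 2)·P⁻¹.
Then Q⁴ = P·diag(1, 16)·P⁻¹ = [[−1, −64], [1, 48]] · [[3, 4], [−1, −1]] = [[61, 60], [−45, −44]].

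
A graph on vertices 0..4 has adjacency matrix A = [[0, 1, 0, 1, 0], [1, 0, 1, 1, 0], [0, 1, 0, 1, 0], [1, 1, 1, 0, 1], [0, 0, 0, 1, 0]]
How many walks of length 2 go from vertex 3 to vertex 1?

2

The number of length-2 walks from vertex 3 to vertex 1 is entry (3,1) of A², where A is the adjacency matrix.
A² = [[2, 1, 2, 1, 1], [1, 3, 1, 2, 1], [2, 1, 2, 1, 1], [1, 2, 1, 4, 0], [1, 1, 1, 0, 1]]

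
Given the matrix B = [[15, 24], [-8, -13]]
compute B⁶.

tr B = 2 and det B = -3, so the characteristic polynomial is λ² − (2)λ + (-3) with roots -1 and 3.
Eigenvectors give P = [[-3, -2], [2, 1]] with P⁻¹ = [[1, 2], [-2, -3]], and B = P·diag(-1, 3)·P⁻¹.
Then B⁶ = P·diag(1, 729)·P⁻¹ = [[-3, -1458], [2, 729]] · [[1, 2], [-2, -3]] = [[2913, 4368], [-1456, -2183]].

[[2913, 4368], [-1456, -2183]]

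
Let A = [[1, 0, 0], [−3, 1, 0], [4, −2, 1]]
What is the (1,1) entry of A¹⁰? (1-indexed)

A = I + N where N = [[0, 0, 0], [−3, 0, 0], [4, −2, 0]] is strictly lower-triangular, so N³ = 0.
(I + N)¹⁰ = I + 10·N + 45·N² = [[1, 0, 0], [−30, 1, 0], [310, −20, 1]].

1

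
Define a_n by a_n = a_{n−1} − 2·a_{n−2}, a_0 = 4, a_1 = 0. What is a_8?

−56

With companion matrix B = [[1, −2], [1, 0]], [a_n, a_{n−1}]ᵀ = B·[a_{n−1}, a_{n−2}]ᵀ, so [a_8, a_7]ᵀ = B⁷·[a_1, a_0]ᵀ.
B⁷ = [[−3, −14], [7, −10]], giving [a_8, a_7]ᵀ = [[−56], [−40]].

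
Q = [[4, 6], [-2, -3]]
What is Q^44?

[[4, 6], [-2, -3]]

Q² = Q (a projection; rank 1, trace 1), so Q^44 = Q.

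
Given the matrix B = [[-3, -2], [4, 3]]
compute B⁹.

B² = I (check: tr B = 0 and det B = -1), so B⁹ = B since 9 is odd.

[[-3, -2], [4, 3]]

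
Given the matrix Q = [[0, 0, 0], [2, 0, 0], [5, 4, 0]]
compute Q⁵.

Q is strictly triangular, hence nilpotent: Q³ = 0, so Q⁵ = 0.

[[0, 0, 0], [0, 0, 0], [0, 0, 0]]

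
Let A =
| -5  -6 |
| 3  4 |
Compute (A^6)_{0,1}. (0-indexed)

126

tr A = -1 and det A = -2, so the characteristic polynomial is λ² − (-1)λ + (-2) with roots -2 and 1.
Eigenvectors give P = [[2, -1], [-1, 1]] with P⁻¹ = [[1, 1], [1, 2]], and A = P·diag(-2, 1)·P⁻¹.
Then A^6 = P·diag(64, 1)·P⁻¹ = [[128, -1], [-64, 1]] · [[1, 1], [1, 2]] = [[127, 126], [-63, -62]].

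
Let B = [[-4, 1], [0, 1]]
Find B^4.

[[256, -51], [0, 1]]

B^2 = [[16, -3], [0, 1]]
B^3 = [[-64, 13], [0, 1]]
B^4 = [[256, -51], [0, 1]]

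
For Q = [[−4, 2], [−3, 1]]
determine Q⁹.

tr Q = −3 and det Q = 2, so the characteristic polynomial is λ² − (−3)λ + (2) with roots −1 and −2.
Eigenvectors give P = [[2, −1], [3, −1]] with P⁻¹ = [[−1, 1], [−3, 2]], and Q = P·diag(−1, −2)·P⁻¹.
Then Q⁹ = P·diag(−1, −512)·P⁻¹ = [[−2, 512], [−3, 512]] · [[−1, 1], [−3, 2]] = [[−1534, 1022], [−1533, 1021]].

[[−1534, 1022], [−1533, 1021]]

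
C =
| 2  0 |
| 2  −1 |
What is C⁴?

[[16, 0], [10, 1]]

C² = [[4, 0], [2, 1]]
C³ = [[8, 0], [6, −1]]
C⁴ = [[16, 0], [10, 1]]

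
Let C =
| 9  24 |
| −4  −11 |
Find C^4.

[[−159, −480], [80, 241]]

tr C = −2 and det C = −3, so the characteristic polynomial is λ² − (−2)λ + (−3) with roots −3 and 1.
Eigenvectors give P = [[−2, −3], [1, 1]] with P⁻¹ = [[1, 3], [−1, −2]], and C = P·diag(−3, 1)·P⁻¹.
Then C^4 = P·diag(81, 1)·P⁻¹ = [[−162, −3], [81, 1]] · [[1, 3], [−1, −2]] = [[−159, −480], [80, 241]].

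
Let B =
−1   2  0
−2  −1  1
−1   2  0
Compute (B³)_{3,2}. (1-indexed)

2

B² = [[−3, −4, 2], [3, −1, −1], [−3, −4, 2]]
B³ = [[9, 2, −4], [0, 5, −1], [9, 2, −4]]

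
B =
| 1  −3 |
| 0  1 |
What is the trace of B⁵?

2

B = I + N where N = [[0, −3], [0, 0]] is strictly upper-triangular, so N² = 0.
(I + N)⁵ = I + 5·N = [[1, −15], [0, 1]].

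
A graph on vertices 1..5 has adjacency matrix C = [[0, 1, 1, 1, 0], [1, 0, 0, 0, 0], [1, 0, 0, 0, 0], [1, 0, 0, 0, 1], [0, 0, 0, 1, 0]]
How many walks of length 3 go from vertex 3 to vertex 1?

3

The number of length-3 walks from vertex 3 to vertex 1 is entry (3,1) of C^3, where C is the adjacency matrix.
C^2 = [[3, 0, 0, 0, 1], [0, 1, 1, 1, 0], [0, 1, 1, 1, 0], [0, 1, 1, 2, 0], [1, 0, 0, 0, 1]]
C^3 = [[0, 3, 3, 4, 0], [3, 0, 0, 0, 1], [3, 0, 0, 0, 1], [4, 0, 0, 0, 2], [0, 1, 1, 2, 0]]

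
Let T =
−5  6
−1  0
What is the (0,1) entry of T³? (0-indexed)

tr T = −5 and det T = 6, so the characteristic polynomial is λ² − (−5)λ + (6) with roots −3 and −2.
Eigenvectors give P = [[3, 2], [1, 1]] with P⁻¹ = [[1, −2], [−1, 3]], and T = P·diag(−3, −2)·P⁻¹.
Then T³ = P·diag(−27, −8)·P⁻¹ = [[−81, −16], [−27, −8]] · [[1, −2], [−1, 3]] = [[−65, 114], [−19, 30]].

114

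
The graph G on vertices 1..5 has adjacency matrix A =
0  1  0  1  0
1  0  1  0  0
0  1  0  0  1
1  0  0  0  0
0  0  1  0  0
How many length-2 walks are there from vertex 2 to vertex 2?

2

The number of length-2 walks from vertex 2 to vertex 2 is entry (2,2) of A², where A is the adjacency matrix.
A² = [[2, 0, 1, 0, 0], [0, 2, 0, 1, 1], [1, 0, 2, 0, 0], [0, 1, 0, 1, 0], [0, 1, 0, 0, 1]]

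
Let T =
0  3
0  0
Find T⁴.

T is strictly triangular, hence nilpotent: T² = 0, so T⁴ = 0.

[[0, 0], [0, 0]]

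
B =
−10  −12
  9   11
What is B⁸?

[[−764, −1020], [765, 1021]]

tr B = 1 and det B = −2, so the characteristic polynomial is λ² − (1)λ + (−2) with roots −1 and 2.
Eigenvectors give P = [[4, −1], [−3, 1]] with P⁻¹ = [[1, 1], [3, 4]], and B = P·diag(−1, 2)·P⁻¹.
Then B⁸ = P·diag(1, 256)·P⁻¹ = [[4, −256], [−3, 256]] · [[1, 1], [3, 4]] = [[−764, −1020], [765, 1021]].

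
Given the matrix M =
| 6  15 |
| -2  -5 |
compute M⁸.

[[6, 15], [-2, -5]]

M² = M (a projection; rank 1, trace 1), so M⁸ = M.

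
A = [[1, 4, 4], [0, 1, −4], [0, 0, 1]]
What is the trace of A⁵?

A = I + N where N = [[0, 4, 4], [0, 0, −4], [0, 0, 0]] is strictly upper-triangular, so N³ = 0.
(I + N)⁵ = I + 5·N + 10·N² = [[1, 20, −140], [0, 1, −20], [0, 0, 1]].

3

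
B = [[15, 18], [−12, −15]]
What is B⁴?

[[81, 0], [0, 81]]

tr B = 0 and det B = −9, so the characteristic polynomial is λ² − (0)λ + (−9) with roots −3 and 3.
Eigenvectors give P = [[−1, 3], [1, −2]] with P⁻¹ = [[2, 3], [1, 1]], and B = P·diag(−3, 3)·P⁻¹.
Then B⁴ = P·diag(81, 81)·P⁻¹ = [[−81, 243], [81, −162]] · [[2, 3], [1, 1]] = [[81, 0], [0, 81]].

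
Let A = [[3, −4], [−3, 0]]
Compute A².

[[21, −12], [−9, 12]]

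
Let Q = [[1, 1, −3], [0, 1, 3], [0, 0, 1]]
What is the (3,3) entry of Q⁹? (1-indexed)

Q = I + N where N = [[0, 1, −3], [0, 0, 3], [0, 0, 0]] is strictly upper-triangular, so N³ = 0.
(I + N)⁹ = I + 9·N + 36·N² = [[1, 9, 81], [0, 1, 27], [0, 0, 1]].

1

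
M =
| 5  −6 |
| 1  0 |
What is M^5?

tr M = 5 and det M = 6, so the characteristic polynomial is λ² − (5)λ + (6) with roots 3 and 2.
Eigenvectors give P = [[3, 2], [1, 1]] with P⁻¹ = [[1, −2], [−1, 3]], and M = P·diag(3, 2)·P⁻¹.
Then M^5 = P·diag(243, 32)·P⁻¹ = [[729, 64], [243, 32]] · [[1, −2], [−1, 3]] = [[665, −1266], [211, −390]].

[[665, −1266], [211, −390]]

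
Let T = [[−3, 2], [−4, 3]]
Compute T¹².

[[1, 0], [0, 1]]

T² = I (check: tr T = 0 and det T = −1), so T¹² = I since 12 is even.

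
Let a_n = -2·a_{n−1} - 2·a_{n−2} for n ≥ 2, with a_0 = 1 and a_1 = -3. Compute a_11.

With companion matrix A = [[-2, -2], [1, 0]], [a_n, a_{n−1}]ᵀ = A·[a_{n−1}, a_{n−2}]ᵀ, so [a_11, a_10]ᵀ = A¹⁰·[a_1, a_0]ᵀ.
A¹⁰ = [[32, 64], [-32, -32]], giving [a_11, a_10]ᵀ = [[-32], [64]].

-32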